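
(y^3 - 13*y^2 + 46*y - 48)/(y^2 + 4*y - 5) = (y^3 - 13*y^2 + 46*y - 48)/(y^2 + 4*y - 5)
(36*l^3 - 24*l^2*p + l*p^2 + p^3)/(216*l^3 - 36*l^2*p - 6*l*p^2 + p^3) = (6*l^2 - 5*l*p + p^2)/(36*l^2 - 12*l*p + p^2)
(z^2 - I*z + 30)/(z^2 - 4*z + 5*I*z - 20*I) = (z - 6*I)/(z - 4)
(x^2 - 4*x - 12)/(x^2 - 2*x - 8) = (x - 6)/(x - 4)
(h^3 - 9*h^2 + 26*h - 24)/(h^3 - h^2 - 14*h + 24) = (h - 4)/(h + 4)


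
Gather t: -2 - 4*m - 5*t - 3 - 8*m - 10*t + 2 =-12*m - 15*t - 3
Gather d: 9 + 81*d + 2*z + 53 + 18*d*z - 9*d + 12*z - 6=d*(18*z + 72) + 14*z + 56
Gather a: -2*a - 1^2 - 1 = -2*a - 2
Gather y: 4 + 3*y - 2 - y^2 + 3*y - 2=-y^2 + 6*y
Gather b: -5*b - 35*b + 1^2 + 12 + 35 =48 - 40*b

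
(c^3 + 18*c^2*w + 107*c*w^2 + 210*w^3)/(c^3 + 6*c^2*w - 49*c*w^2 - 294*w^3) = (-c - 5*w)/(-c + 7*w)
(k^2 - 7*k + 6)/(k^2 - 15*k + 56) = (k^2 - 7*k + 6)/(k^2 - 15*k + 56)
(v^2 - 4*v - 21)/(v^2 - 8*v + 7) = (v + 3)/(v - 1)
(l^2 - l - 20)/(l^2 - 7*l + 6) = (l^2 - l - 20)/(l^2 - 7*l + 6)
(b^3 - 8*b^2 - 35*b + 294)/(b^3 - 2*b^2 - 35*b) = (b^2 - b - 42)/(b*(b + 5))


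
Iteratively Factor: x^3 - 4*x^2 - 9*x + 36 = (x - 3)*(x^2 - x - 12) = (x - 4)*(x - 3)*(x + 3)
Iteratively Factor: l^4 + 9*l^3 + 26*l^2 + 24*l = (l + 3)*(l^3 + 6*l^2 + 8*l) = (l + 2)*(l + 3)*(l^2 + 4*l) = (l + 2)*(l + 3)*(l + 4)*(l)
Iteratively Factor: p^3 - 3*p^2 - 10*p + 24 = (p - 4)*(p^2 + p - 6) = (p - 4)*(p + 3)*(p - 2)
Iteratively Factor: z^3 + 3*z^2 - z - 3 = (z + 1)*(z^2 + 2*z - 3) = (z + 1)*(z + 3)*(z - 1)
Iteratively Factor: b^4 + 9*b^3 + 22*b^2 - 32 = (b + 4)*(b^3 + 5*b^2 + 2*b - 8) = (b + 2)*(b + 4)*(b^2 + 3*b - 4) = (b - 1)*(b + 2)*(b + 4)*(b + 4)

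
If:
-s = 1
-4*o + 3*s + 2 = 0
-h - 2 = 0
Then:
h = -2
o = -1/4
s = -1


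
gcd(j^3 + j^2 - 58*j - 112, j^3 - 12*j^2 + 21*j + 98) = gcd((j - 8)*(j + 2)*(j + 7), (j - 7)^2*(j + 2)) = j + 2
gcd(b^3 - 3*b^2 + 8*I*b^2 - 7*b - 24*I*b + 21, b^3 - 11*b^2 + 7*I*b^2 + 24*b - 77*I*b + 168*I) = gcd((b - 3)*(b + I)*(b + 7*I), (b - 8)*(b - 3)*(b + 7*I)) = b^2 + b*(-3 + 7*I) - 21*I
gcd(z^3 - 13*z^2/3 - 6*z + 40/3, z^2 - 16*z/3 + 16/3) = z - 4/3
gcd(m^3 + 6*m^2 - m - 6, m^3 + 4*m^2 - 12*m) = m + 6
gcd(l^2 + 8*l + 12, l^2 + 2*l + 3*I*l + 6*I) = l + 2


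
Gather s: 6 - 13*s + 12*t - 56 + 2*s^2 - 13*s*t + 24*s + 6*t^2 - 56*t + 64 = 2*s^2 + s*(11 - 13*t) + 6*t^2 - 44*t + 14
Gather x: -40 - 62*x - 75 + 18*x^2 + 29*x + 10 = 18*x^2 - 33*x - 105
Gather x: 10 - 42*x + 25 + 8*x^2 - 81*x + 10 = 8*x^2 - 123*x + 45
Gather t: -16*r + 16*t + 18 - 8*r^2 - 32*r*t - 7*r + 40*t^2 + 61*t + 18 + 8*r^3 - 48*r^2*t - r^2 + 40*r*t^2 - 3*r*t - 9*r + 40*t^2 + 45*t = 8*r^3 - 9*r^2 - 32*r + t^2*(40*r + 80) + t*(-48*r^2 - 35*r + 122) + 36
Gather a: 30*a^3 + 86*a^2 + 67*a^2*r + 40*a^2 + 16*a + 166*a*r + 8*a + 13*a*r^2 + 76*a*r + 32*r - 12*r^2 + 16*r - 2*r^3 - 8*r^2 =30*a^3 + a^2*(67*r + 126) + a*(13*r^2 + 242*r + 24) - 2*r^3 - 20*r^2 + 48*r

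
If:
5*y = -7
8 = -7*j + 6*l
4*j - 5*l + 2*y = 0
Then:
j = -284/55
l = -258/55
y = -7/5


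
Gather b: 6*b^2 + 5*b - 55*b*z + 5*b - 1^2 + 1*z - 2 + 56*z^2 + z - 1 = 6*b^2 + b*(10 - 55*z) + 56*z^2 + 2*z - 4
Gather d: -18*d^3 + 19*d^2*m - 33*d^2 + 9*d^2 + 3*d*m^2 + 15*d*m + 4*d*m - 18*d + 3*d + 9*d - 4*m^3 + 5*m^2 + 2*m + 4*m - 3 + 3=-18*d^3 + d^2*(19*m - 24) + d*(3*m^2 + 19*m - 6) - 4*m^3 + 5*m^2 + 6*m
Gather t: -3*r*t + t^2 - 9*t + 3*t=t^2 + t*(-3*r - 6)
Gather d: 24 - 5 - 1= 18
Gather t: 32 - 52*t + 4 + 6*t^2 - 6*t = 6*t^2 - 58*t + 36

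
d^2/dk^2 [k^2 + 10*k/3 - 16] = 2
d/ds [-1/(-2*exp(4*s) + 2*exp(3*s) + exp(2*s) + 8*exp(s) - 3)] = 2*(-4*exp(3*s) + 3*exp(2*s) + exp(s) + 4)*exp(s)/(-2*exp(4*s) + 2*exp(3*s) + exp(2*s) + 8*exp(s) - 3)^2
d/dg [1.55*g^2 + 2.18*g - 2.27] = 3.1*g + 2.18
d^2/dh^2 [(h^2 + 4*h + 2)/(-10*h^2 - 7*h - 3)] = 2*(-330*h^3 - 510*h^2 - 60*h + 37)/(1000*h^6 + 2100*h^5 + 2370*h^4 + 1603*h^3 + 711*h^2 + 189*h + 27)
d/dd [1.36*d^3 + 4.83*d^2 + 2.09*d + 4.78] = 4.08*d^2 + 9.66*d + 2.09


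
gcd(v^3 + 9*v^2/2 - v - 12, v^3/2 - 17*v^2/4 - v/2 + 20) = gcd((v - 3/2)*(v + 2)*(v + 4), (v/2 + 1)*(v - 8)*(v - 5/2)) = v + 2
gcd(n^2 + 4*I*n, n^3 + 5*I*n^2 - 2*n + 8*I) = n + 4*I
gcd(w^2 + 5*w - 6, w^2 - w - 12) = 1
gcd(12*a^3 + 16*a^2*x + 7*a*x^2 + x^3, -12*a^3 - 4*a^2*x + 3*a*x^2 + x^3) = 6*a^2 + 5*a*x + x^2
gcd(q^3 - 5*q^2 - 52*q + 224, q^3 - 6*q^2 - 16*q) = q - 8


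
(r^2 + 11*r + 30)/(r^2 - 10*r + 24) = (r^2 + 11*r + 30)/(r^2 - 10*r + 24)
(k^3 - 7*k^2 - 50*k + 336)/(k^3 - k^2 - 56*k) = (k - 6)/k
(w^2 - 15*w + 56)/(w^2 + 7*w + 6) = (w^2 - 15*w + 56)/(w^2 + 7*w + 6)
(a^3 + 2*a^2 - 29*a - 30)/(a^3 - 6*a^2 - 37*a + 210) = (a + 1)/(a - 7)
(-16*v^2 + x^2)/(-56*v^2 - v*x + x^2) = (16*v^2 - x^2)/(56*v^2 + v*x - x^2)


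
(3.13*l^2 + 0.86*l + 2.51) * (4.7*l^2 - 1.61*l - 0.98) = 14.711*l^4 - 0.9973*l^3 + 7.345*l^2 - 4.8839*l - 2.4598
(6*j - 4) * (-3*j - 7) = -18*j^2 - 30*j + 28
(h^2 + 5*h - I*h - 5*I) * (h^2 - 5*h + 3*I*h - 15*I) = h^4 + 2*I*h^3 - 22*h^2 - 50*I*h - 75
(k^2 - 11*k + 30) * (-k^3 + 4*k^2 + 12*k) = -k^5 + 15*k^4 - 62*k^3 - 12*k^2 + 360*k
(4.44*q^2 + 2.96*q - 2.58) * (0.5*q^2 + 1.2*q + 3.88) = 2.22*q^4 + 6.808*q^3 + 19.4892*q^2 + 8.3888*q - 10.0104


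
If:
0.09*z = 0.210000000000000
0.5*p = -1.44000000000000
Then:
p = -2.88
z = 2.33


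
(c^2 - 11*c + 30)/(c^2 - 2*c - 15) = (c - 6)/(c + 3)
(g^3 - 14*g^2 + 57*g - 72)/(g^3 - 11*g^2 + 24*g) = (g - 3)/g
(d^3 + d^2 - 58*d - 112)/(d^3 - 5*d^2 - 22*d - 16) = (d + 7)/(d + 1)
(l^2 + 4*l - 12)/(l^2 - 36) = (l - 2)/(l - 6)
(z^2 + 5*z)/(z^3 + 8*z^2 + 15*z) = 1/(z + 3)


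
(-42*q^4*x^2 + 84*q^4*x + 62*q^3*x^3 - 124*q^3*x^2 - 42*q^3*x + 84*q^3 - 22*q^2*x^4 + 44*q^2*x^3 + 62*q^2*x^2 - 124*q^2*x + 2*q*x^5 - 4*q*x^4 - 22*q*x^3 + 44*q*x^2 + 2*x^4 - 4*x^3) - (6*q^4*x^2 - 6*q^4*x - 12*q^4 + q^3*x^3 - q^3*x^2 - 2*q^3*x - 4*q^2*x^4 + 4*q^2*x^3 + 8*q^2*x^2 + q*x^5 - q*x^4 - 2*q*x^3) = -48*q^4*x^2 + 90*q^4*x + 12*q^4 + 61*q^3*x^3 - 123*q^3*x^2 - 40*q^3*x + 84*q^3 - 18*q^2*x^4 + 40*q^2*x^3 + 54*q^2*x^2 - 124*q^2*x + q*x^5 - 3*q*x^4 - 20*q*x^3 + 44*q*x^2 + 2*x^4 - 4*x^3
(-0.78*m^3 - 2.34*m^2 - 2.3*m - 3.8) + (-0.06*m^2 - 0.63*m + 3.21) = -0.78*m^3 - 2.4*m^2 - 2.93*m - 0.59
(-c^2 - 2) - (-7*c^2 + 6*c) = 6*c^2 - 6*c - 2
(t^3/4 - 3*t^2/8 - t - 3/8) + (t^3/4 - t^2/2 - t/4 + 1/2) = t^3/2 - 7*t^2/8 - 5*t/4 + 1/8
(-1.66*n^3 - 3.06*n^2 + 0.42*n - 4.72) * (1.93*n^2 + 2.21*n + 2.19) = -3.2038*n^5 - 9.5744*n^4 - 9.5874*n^3 - 14.8828*n^2 - 9.5114*n - 10.3368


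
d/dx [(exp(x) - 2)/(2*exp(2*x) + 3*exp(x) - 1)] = (-(exp(x) - 2)*(4*exp(x) + 3) + 2*exp(2*x) + 3*exp(x) - 1)*exp(x)/(2*exp(2*x) + 3*exp(x) - 1)^2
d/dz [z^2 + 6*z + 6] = 2*z + 6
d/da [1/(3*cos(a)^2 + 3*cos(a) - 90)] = (2*cos(a) + 1)*sin(a)/(3*(cos(a)^2 + cos(a) - 30)^2)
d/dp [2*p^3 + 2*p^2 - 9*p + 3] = 6*p^2 + 4*p - 9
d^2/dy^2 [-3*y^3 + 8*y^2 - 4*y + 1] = 16 - 18*y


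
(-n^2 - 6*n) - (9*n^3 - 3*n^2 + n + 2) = -9*n^3 + 2*n^2 - 7*n - 2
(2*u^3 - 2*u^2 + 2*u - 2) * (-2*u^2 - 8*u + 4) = -4*u^5 - 12*u^4 + 20*u^3 - 20*u^2 + 24*u - 8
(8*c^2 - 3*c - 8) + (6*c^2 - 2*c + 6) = 14*c^2 - 5*c - 2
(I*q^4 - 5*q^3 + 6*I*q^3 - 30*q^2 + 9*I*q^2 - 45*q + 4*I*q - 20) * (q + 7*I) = I*q^5 - 12*q^4 + 6*I*q^4 - 72*q^3 - 26*I*q^3 - 108*q^2 - 206*I*q^2 - 48*q - 315*I*q - 140*I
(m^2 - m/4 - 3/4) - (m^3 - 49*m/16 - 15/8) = -m^3 + m^2 + 45*m/16 + 9/8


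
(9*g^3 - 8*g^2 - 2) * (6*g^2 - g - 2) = 54*g^5 - 57*g^4 - 10*g^3 + 4*g^2 + 2*g + 4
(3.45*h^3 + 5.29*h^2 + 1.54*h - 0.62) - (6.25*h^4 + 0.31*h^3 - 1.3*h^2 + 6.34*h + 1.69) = -6.25*h^4 + 3.14*h^3 + 6.59*h^2 - 4.8*h - 2.31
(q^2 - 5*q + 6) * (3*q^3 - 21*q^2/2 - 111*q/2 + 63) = 3*q^5 - 51*q^4/2 + 15*q^3 + 555*q^2/2 - 648*q + 378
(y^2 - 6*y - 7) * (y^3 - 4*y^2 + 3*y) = y^5 - 10*y^4 + 20*y^3 + 10*y^2 - 21*y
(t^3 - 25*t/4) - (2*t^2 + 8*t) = t^3 - 2*t^2 - 57*t/4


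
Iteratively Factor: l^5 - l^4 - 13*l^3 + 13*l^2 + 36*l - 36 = (l - 1)*(l^4 - 13*l^2 + 36) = (l - 1)*(l + 2)*(l^3 - 2*l^2 - 9*l + 18) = (l - 3)*(l - 1)*(l + 2)*(l^2 + l - 6) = (l - 3)*(l - 1)*(l + 2)*(l + 3)*(l - 2)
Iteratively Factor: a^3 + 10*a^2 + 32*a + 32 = (a + 2)*(a^2 + 8*a + 16) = (a + 2)*(a + 4)*(a + 4)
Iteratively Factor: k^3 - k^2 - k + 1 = (k + 1)*(k^2 - 2*k + 1) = (k - 1)*(k + 1)*(k - 1)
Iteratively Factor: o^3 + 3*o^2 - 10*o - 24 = (o + 2)*(o^2 + o - 12) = (o + 2)*(o + 4)*(o - 3)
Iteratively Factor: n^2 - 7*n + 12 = (n - 4)*(n - 3)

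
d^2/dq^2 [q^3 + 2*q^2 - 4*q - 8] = 6*q + 4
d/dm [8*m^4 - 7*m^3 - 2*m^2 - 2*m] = 32*m^3 - 21*m^2 - 4*m - 2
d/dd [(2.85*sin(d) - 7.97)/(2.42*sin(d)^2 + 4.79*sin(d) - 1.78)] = (-6.897*sin(d)^2 + 38.5748*sin(d) + 33.1033)*cos(d)/(5.8564*sin(d)^4 + 23.1836*sin(d)^3 + 14.3289*sin(d)^2 - 17.0524*sin(d) + 3.1684)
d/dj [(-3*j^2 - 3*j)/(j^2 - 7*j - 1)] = 3*(8*j^2 + 2*j + 1)/(j^4 - 14*j^3 + 47*j^2 + 14*j + 1)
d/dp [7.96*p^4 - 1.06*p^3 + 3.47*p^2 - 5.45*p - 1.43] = 31.84*p^3 - 3.18*p^2 + 6.94*p - 5.45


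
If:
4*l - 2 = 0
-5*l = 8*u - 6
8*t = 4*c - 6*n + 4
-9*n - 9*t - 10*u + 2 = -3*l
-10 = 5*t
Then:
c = -103/48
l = 1/2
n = 137/72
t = -2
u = 7/16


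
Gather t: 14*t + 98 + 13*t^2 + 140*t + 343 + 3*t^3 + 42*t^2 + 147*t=3*t^3 + 55*t^2 + 301*t + 441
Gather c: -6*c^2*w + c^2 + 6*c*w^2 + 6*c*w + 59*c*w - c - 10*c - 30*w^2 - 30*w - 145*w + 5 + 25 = c^2*(1 - 6*w) + c*(6*w^2 + 65*w - 11) - 30*w^2 - 175*w + 30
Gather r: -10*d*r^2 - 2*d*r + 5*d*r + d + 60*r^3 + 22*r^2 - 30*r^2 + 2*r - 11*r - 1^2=d + 60*r^3 + r^2*(-10*d - 8) + r*(3*d - 9) - 1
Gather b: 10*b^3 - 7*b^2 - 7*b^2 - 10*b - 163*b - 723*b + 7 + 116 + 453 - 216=10*b^3 - 14*b^2 - 896*b + 360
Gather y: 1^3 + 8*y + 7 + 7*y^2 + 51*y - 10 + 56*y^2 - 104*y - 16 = 63*y^2 - 45*y - 18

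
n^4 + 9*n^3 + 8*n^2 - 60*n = n*(n - 2)*(n + 5)*(n + 6)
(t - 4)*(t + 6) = t^2 + 2*t - 24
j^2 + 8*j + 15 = (j + 3)*(j + 5)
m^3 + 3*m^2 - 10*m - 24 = (m - 3)*(m + 2)*(m + 4)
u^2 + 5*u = u*(u + 5)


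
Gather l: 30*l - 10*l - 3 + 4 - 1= 20*l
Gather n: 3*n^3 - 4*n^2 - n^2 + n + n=3*n^3 - 5*n^2 + 2*n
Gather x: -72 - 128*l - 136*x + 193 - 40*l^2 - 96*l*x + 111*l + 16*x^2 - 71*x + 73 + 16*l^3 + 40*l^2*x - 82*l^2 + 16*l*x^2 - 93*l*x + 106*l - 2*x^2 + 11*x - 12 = 16*l^3 - 122*l^2 + 89*l + x^2*(16*l + 14) + x*(40*l^2 - 189*l - 196) + 182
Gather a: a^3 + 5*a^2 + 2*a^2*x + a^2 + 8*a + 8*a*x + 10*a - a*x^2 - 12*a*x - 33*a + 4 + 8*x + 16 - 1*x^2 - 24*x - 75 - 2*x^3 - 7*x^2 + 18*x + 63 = a^3 + a^2*(2*x + 6) + a*(-x^2 - 4*x - 15) - 2*x^3 - 8*x^2 + 2*x + 8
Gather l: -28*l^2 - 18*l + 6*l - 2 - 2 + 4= -28*l^2 - 12*l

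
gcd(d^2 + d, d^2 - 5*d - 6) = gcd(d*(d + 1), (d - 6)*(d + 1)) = d + 1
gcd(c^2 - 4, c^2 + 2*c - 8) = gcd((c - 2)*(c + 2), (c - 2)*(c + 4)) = c - 2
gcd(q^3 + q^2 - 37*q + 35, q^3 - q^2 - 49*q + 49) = q^2 + 6*q - 7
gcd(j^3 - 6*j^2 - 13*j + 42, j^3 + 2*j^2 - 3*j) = j + 3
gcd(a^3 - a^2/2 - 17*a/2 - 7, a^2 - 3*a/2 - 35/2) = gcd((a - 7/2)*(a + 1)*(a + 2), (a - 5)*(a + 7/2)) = 1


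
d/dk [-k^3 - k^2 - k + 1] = -3*k^2 - 2*k - 1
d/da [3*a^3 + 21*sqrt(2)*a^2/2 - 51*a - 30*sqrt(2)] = 9*a^2 + 21*sqrt(2)*a - 51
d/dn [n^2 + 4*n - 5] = 2*n + 4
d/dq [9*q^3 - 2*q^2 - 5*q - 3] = 27*q^2 - 4*q - 5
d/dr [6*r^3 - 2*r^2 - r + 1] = 18*r^2 - 4*r - 1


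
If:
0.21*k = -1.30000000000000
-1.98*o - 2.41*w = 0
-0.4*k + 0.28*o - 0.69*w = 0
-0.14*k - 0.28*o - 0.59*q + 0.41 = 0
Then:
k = -6.19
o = -2.92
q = 3.55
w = 2.40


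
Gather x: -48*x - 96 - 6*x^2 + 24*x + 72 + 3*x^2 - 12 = -3*x^2 - 24*x - 36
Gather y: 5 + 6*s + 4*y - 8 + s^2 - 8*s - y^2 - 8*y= s^2 - 2*s - y^2 - 4*y - 3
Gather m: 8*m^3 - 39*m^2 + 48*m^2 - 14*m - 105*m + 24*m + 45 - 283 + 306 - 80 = 8*m^3 + 9*m^2 - 95*m - 12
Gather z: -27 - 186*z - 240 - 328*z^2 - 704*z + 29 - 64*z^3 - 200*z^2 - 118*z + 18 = -64*z^3 - 528*z^2 - 1008*z - 220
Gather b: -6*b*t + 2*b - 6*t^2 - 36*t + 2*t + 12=b*(2 - 6*t) - 6*t^2 - 34*t + 12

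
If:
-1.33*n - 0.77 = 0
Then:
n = -0.58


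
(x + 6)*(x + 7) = x^2 + 13*x + 42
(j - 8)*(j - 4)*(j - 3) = j^3 - 15*j^2 + 68*j - 96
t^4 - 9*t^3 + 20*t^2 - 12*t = t*(t - 6)*(t - 2)*(t - 1)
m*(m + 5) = m^2 + 5*m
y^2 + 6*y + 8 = (y + 2)*(y + 4)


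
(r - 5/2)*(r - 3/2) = r^2 - 4*r + 15/4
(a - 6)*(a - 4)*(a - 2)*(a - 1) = a^4 - 13*a^3 + 56*a^2 - 92*a + 48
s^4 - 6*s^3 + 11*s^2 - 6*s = s*(s - 3)*(s - 2)*(s - 1)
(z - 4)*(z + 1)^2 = z^3 - 2*z^2 - 7*z - 4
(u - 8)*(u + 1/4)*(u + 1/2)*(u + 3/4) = u^4 - 13*u^3/2 - 181*u^2/16 - 173*u/32 - 3/4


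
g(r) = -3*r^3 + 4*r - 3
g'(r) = 4 - 9*r^2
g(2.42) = -35.84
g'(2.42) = -48.71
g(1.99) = -18.68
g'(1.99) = -31.64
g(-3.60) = 122.57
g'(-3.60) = -112.64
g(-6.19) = 683.77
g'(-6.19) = -340.84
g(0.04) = -2.84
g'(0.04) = 3.99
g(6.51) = -804.64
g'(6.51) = -377.42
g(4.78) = -311.53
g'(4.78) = -201.64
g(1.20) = -3.38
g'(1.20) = -8.96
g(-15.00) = 10062.00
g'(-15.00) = -2021.00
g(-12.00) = 5133.00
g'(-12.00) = -1292.00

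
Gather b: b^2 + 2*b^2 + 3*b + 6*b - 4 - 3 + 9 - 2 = 3*b^2 + 9*b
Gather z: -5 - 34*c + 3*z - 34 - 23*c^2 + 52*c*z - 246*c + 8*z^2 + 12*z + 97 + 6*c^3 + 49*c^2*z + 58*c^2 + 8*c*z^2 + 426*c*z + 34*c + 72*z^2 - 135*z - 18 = 6*c^3 + 35*c^2 - 246*c + z^2*(8*c + 80) + z*(49*c^2 + 478*c - 120) + 40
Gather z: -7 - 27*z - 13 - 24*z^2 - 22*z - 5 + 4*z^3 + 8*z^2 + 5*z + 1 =4*z^3 - 16*z^2 - 44*z - 24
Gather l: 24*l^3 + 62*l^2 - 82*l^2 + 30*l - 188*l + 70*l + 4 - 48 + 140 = 24*l^3 - 20*l^2 - 88*l + 96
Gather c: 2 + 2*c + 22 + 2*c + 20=4*c + 44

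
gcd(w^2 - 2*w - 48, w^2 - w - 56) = w - 8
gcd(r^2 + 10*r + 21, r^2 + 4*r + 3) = r + 3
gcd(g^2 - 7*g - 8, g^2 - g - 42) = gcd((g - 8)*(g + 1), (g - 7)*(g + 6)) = 1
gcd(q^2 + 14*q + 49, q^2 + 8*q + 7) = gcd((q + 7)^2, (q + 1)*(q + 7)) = q + 7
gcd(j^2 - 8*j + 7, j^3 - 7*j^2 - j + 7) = j^2 - 8*j + 7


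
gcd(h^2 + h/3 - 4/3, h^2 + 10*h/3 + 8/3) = h + 4/3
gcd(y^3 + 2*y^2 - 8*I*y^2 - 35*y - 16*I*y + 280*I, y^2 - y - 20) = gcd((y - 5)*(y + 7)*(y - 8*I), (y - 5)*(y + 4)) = y - 5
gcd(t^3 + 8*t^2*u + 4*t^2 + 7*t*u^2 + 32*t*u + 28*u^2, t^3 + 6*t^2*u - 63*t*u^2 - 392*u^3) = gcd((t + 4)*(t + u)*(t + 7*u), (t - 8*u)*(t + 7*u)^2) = t + 7*u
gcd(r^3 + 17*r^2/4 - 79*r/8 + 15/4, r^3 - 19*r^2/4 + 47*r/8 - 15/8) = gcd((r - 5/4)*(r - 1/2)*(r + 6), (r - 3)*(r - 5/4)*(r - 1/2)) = r^2 - 7*r/4 + 5/8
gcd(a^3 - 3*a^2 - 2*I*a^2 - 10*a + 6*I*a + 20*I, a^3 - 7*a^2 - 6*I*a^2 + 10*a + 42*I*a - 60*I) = a - 5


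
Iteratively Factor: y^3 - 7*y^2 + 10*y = (y - 2)*(y^2 - 5*y) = y*(y - 2)*(y - 5)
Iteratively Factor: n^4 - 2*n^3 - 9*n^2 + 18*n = (n + 3)*(n^3 - 5*n^2 + 6*n) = n*(n + 3)*(n^2 - 5*n + 6) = n*(n - 2)*(n + 3)*(n - 3)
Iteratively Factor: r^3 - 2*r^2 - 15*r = (r - 5)*(r^2 + 3*r) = (r - 5)*(r + 3)*(r)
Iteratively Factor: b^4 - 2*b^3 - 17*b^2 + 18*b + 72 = (b + 3)*(b^3 - 5*b^2 - 2*b + 24) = (b + 2)*(b + 3)*(b^2 - 7*b + 12) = (b - 4)*(b + 2)*(b + 3)*(b - 3)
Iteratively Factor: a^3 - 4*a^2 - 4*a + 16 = (a - 4)*(a^2 - 4) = (a - 4)*(a - 2)*(a + 2)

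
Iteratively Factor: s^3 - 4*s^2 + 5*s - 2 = (s - 2)*(s^2 - 2*s + 1) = (s - 2)*(s - 1)*(s - 1)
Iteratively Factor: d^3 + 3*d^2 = (d + 3)*(d^2) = d*(d + 3)*(d)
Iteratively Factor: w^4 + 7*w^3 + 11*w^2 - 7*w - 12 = (w + 1)*(w^3 + 6*w^2 + 5*w - 12) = (w + 1)*(w + 4)*(w^2 + 2*w - 3) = (w + 1)*(w + 3)*(w + 4)*(w - 1)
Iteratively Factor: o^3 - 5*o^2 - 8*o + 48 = (o - 4)*(o^2 - o - 12) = (o - 4)*(o + 3)*(o - 4)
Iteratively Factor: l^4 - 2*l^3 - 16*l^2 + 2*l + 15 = (l - 5)*(l^3 + 3*l^2 - l - 3) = (l - 5)*(l + 1)*(l^2 + 2*l - 3) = (l - 5)*(l - 1)*(l + 1)*(l + 3)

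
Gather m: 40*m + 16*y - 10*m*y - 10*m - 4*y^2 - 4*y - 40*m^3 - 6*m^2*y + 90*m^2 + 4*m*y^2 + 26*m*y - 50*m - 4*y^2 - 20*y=-40*m^3 + m^2*(90 - 6*y) + m*(4*y^2 + 16*y - 20) - 8*y^2 - 8*y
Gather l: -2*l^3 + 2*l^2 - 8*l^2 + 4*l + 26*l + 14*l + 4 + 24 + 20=-2*l^3 - 6*l^2 + 44*l + 48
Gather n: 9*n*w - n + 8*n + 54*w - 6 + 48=n*(9*w + 7) + 54*w + 42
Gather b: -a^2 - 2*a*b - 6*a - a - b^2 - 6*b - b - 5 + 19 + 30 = -a^2 - 7*a - b^2 + b*(-2*a - 7) + 44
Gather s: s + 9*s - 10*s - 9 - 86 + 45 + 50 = 0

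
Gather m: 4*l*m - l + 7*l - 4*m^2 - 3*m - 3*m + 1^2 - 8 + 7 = 6*l - 4*m^2 + m*(4*l - 6)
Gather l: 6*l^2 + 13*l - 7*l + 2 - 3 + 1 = 6*l^2 + 6*l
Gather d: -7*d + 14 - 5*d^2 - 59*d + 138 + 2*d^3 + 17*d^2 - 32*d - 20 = 2*d^3 + 12*d^2 - 98*d + 132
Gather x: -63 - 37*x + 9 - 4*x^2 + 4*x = -4*x^2 - 33*x - 54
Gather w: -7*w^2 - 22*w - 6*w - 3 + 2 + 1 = -7*w^2 - 28*w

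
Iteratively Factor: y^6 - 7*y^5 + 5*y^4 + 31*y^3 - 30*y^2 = (y - 5)*(y^5 - 2*y^4 - 5*y^3 + 6*y^2) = (y - 5)*(y - 1)*(y^4 - y^3 - 6*y^2) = y*(y - 5)*(y - 1)*(y^3 - y^2 - 6*y) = y^2*(y - 5)*(y - 1)*(y^2 - y - 6) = y^2*(y - 5)*(y - 1)*(y + 2)*(y - 3)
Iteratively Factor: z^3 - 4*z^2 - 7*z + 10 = (z - 1)*(z^2 - 3*z - 10) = (z - 5)*(z - 1)*(z + 2)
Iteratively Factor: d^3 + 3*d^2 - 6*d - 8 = (d - 2)*(d^2 + 5*d + 4) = (d - 2)*(d + 1)*(d + 4)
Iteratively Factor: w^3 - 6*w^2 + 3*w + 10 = (w - 2)*(w^2 - 4*w - 5) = (w - 5)*(w - 2)*(w + 1)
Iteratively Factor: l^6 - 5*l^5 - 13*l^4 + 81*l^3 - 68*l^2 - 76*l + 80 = (l + 1)*(l^5 - 6*l^4 - 7*l^3 + 88*l^2 - 156*l + 80) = (l - 5)*(l + 1)*(l^4 - l^3 - 12*l^2 + 28*l - 16) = (l - 5)*(l + 1)*(l + 4)*(l^3 - 5*l^2 + 8*l - 4) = (l - 5)*(l - 2)*(l + 1)*(l + 4)*(l^2 - 3*l + 2) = (l - 5)*(l - 2)^2*(l + 1)*(l + 4)*(l - 1)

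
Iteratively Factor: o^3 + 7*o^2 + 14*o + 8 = (o + 2)*(o^2 + 5*o + 4) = (o + 1)*(o + 2)*(o + 4)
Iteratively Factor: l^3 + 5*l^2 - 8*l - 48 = (l + 4)*(l^2 + l - 12) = (l - 3)*(l + 4)*(l + 4)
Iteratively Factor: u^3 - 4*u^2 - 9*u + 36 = (u + 3)*(u^2 - 7*u + 12) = (u - 4)*(u + 3)*(u - 3)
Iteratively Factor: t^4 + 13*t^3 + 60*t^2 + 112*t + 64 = (t + 4)*(t^3 + 9*t^2 + 24*t + 16) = (t + 1)*(t + 4)*(t^2 + 8*t + 16) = (t + 1)*(t + 4)^2*(t + 4)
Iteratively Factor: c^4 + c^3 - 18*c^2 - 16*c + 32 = (c + 4)*(c^3 - 3*c^2 - 6*c + 8) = (c - 4)*(c + 4)*(c^2 + c - 2) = (c - 4)*(c - 1)*(c + 4)*(c + 2)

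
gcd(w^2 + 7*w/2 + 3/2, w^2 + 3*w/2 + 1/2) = w + 1/2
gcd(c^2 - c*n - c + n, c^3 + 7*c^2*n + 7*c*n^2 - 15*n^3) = c - n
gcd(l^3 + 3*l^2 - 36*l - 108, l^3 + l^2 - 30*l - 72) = l^2 - 3*l - 18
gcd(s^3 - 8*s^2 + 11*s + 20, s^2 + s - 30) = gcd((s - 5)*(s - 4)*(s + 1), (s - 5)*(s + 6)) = s - 5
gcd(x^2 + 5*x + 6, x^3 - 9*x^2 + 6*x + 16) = 1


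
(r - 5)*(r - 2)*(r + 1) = r^3 - 6*r^2 + 3*r + 10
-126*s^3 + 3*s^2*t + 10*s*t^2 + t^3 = (-3*s + t)*(6*s + t)*(7*s + t)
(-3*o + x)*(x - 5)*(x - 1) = -3*o*x^2 + 18*o*x - 15*o + x^3 - 6*x^2 + 5*x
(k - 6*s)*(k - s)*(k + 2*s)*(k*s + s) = k^4*s - 5*k^3*s^2 + k^3*s - 8*k^2*s^3 - 5*k^2*s^2 + 12*k*s^4 - 8*k*s^3 + 12*s^4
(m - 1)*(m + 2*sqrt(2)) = m^2 - m + 2*sqrt(2)*m - 2*sqrt(2)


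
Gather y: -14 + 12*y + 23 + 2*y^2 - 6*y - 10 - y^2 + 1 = y^2 + 6*y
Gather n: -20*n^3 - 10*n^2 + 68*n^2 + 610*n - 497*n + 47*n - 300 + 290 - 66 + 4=-20*n^3 + 58*n^2 + 160*n - 72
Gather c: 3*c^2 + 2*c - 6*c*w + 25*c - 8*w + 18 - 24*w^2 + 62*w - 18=3*c^2 + c*(27 - 6*w) - 24*w^2 + 54*w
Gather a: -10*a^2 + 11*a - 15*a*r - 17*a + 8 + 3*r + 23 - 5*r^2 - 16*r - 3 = -10*a^2 + a*(-15*r - 6) - 5*r^2 - 13*r + 28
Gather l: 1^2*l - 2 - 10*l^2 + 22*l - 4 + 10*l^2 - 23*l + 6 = 0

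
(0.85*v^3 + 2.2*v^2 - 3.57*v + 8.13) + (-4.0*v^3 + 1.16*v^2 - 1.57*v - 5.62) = -3.15*v^3 + 3.36*v^2 - 5.14*v + 2.51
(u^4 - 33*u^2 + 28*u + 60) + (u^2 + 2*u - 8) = u^4 - 32*u^2 + 30*u + 52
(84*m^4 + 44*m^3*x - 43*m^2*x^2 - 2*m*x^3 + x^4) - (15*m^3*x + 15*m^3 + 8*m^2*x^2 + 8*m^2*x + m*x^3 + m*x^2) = 84*m^4 + 29*m^3*x - 15*m^3 - 51*m^2*x^2 - 8*m^2*x - 3*m*x^3 - m*x^2 + x^4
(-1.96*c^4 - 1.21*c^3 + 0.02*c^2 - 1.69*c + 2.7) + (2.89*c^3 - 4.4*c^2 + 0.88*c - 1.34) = -1.96*c^4 + 1.68*c^3 - 4.38*c^2 - 0.81*c + 1.36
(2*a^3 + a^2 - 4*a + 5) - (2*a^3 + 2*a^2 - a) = -a^2 - 3*a + 5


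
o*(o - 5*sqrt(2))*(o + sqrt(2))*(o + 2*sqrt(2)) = o^4 - 2*sqrt(2)*o^3 - 26*o^2 - 20*sqrt(2)*o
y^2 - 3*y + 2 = (y - 2)*(y - 1)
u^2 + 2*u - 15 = (u - 3)*(u + 5)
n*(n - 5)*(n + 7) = n^3 + 2*n^2 - 35*n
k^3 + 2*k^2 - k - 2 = (k - 1)*(k + 1)*(k + 2)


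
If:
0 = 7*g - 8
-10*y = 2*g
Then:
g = 8/7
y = -8/35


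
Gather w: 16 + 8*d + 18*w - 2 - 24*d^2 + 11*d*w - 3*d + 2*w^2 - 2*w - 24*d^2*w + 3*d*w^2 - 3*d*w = -24*d^2 + 5*d + w^2*(3*d + 2) + w*(-24*d^2 + 8*d + 16) + 14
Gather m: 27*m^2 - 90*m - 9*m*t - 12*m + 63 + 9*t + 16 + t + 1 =27*m^2 + m*(-9*t - 102) + 10*t + 80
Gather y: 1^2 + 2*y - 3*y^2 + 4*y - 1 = -3*y^2 + 6*y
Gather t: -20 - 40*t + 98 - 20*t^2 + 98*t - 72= -20*t^2 + 58*t + 6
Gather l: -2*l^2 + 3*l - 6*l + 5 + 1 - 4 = -2*l^2 - 3*l + 2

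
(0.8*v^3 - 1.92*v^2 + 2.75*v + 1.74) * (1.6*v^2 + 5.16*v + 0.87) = 1.28*v^5 + 1.056*v^4 - 4.8112*v^3 + 15.3036*v^2 + 11.3709*v + 1.5138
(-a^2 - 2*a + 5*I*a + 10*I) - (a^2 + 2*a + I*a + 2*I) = -2*a^2 - 4*a + 4*I*a + 8*I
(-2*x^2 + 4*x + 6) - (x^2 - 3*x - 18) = -3*x^2 + 7*x + 24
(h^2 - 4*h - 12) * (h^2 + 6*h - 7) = h^4 + 2*h^3 - 43*h^2 - 44*h + 84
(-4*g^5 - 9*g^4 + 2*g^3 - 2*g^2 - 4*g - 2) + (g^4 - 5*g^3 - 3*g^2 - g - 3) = -4*g^5 - 8*g^4 - 3*g^3 - 5*g^2 - 5*g - 5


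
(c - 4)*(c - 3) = c^2 - 7*c + 12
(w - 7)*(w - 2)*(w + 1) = w^3 - 8*w^2 + 5*w + 14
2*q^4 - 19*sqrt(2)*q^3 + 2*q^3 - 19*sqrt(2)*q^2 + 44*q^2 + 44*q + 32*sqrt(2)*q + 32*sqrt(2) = (q - 8*sqrt(2))*(q - 2*sqrt(2))*(sqrt(2)*q + 1)*(sqrt(2)*q + sqrt(2))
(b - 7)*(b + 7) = b^2 - 49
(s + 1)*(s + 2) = s^2 + 3*s + 2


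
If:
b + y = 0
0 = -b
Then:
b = 0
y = 0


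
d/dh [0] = 0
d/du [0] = 0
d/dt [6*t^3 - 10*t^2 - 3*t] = 18*t^2 - 20*t - 3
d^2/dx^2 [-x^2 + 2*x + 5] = -2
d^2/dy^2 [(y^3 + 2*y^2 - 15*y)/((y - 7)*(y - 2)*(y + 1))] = 4*(5*y^6 - 30*y^5 + 123*y^4 - 432*y^3 + 1071*y^2 - 2226*y + 721)/(y^9 - 24*y^8 + 207*y^7 - 710*y^6 + 363*y^5 + 2508*y^4 - 2647*y^3 - 3654*y^2 + 2940*y + 2744)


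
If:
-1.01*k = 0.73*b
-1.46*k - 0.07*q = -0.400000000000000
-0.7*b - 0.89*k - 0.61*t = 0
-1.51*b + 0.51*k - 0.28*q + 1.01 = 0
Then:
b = -0.10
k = 0.07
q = 4.26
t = 0.01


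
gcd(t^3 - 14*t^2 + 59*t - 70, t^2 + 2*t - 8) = t - 2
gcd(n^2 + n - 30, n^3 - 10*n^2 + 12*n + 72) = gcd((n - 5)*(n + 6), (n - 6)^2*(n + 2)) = 1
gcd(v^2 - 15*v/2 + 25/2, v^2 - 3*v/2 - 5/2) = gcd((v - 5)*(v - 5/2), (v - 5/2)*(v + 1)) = v - 5/2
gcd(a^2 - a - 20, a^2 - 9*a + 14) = 1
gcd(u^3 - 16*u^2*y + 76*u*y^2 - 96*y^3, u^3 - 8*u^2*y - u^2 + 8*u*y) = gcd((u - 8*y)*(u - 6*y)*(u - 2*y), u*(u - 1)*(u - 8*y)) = -u + 8*y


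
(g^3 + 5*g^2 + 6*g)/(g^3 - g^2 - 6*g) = (g + 3)/(g - 3)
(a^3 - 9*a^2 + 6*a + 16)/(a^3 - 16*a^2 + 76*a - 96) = (a + 1)/(a - 6)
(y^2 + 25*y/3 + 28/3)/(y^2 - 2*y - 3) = (3*y^2 + 25*y + 28)/(3*(y^2 - 2*y - 3))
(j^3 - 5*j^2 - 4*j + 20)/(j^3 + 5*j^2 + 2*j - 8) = (j^2 - 7*j + 10)/(j^2 + 3*j - 4)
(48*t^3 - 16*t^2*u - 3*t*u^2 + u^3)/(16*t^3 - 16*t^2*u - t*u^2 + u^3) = (3*t - u)/(t - u)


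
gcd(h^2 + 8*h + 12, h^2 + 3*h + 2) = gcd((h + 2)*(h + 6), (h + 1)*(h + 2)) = h + 2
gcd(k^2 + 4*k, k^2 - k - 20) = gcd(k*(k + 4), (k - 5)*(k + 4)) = k + 4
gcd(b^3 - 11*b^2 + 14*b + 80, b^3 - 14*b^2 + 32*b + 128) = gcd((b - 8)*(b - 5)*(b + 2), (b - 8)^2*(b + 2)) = b^2 - 6*b - 16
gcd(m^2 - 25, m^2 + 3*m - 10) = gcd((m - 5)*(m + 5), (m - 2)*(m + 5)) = m + 5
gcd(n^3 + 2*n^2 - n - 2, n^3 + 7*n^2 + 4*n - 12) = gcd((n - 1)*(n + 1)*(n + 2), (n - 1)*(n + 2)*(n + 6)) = n^2 + n - 2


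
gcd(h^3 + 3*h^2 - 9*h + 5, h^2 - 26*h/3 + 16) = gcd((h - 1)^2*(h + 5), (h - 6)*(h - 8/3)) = 1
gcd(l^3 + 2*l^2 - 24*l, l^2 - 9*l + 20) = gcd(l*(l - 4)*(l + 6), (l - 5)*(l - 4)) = l - 4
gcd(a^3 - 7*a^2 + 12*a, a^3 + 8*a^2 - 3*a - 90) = a - 3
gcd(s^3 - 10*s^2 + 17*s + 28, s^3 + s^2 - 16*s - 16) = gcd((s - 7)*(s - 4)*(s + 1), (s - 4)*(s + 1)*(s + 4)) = s^2 - 3*s - 4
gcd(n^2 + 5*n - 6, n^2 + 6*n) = n + 6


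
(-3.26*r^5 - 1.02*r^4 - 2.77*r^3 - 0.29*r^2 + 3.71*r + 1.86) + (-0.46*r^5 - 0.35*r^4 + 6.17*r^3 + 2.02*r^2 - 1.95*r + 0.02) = -3.72*r^5 - 1.37*r^4 + 3.4*r^3 + 1.73*r^2 + 1.76*r + 1.88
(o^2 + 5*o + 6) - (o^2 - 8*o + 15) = 13*o - 9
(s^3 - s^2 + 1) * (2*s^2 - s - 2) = 2*s^5 - 3*s^4 - s^3 + 4*s^2 - s - 2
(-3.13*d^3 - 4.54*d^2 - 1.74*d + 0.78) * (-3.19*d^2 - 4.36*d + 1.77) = 9.9847*d^5 + 28.1294*d^4 + 19.8049*d^3 - 2.9376*d^2 - 6.4806*d + 1.3806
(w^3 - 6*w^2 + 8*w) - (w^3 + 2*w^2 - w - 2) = -8*w^2 + 9*w + 2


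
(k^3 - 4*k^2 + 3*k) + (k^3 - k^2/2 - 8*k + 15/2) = 2*k^3 - 9*k^2/2 - 5*k + 15/2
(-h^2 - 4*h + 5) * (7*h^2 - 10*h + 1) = -7*h^4 - 18*h^3 + 74*h^2 - 54*h + 5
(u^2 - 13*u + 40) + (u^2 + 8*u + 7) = 2*u^2 - 5*u + 47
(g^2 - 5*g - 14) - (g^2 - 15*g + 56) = 10*g - 70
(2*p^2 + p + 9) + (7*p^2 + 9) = 9*p^2 + p + 18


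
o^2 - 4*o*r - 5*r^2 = (o - 5*r)*(o + r)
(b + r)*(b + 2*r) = b^2 + 3*b*r + 2*r^2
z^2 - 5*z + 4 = (z - 4)*(z - 1)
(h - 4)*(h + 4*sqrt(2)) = h^2 - 4*h + 4*sqrt(2)*h - 16*sqrt(2)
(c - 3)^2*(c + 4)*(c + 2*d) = c^4 + 2*c^3*d - 2*c^3 - 4*c^2*d - 15*c^2 - 30*c*d + 36*c + 72*d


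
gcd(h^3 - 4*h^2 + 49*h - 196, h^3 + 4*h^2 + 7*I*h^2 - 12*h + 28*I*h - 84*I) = h + 7*I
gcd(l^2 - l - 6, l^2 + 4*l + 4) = l + 2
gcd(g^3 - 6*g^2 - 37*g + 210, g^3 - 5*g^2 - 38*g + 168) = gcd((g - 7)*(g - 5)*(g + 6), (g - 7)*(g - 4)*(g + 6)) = g^2 - g - 42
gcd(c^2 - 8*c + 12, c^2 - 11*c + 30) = c - 6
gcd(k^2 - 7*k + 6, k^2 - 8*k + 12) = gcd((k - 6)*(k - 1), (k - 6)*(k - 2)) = k - 6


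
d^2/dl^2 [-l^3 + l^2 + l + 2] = 2 - 6*l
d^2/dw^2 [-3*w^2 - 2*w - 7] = -6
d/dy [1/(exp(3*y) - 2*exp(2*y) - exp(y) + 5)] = (-3*exp(2*y) + 4*exp(y) + 1)*exp(y)/(exp(3*y) - 2*exp(2*y) - exp(y) + 5)^2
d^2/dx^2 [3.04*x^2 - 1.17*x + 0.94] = 6.08000000000000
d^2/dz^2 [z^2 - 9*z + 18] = 2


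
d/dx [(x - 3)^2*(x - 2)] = (x - 3)*(3*x - 7)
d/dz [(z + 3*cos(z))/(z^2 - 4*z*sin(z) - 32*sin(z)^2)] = (2*(z + 3*cos(z))*(2*z*cos(z) - z + 2*sin(z) + 16*sin(2*z)) + (3*sin(z) - 1)*(-z^2 + 4*z*sin(z) + 32*sin(z)^2))/((z - 8*sin(z))^2*(z + 4*sin(z))^2)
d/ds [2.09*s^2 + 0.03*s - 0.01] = 4.18*s + 0.03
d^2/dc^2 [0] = 0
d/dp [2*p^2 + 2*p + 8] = 4*p + 2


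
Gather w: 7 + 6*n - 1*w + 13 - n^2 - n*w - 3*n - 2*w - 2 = -n^2 + 3*n + w*(-n - 3) + 18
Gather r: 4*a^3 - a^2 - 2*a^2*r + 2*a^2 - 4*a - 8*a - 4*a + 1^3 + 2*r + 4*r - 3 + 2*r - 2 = 4*a^3 + a^2 - 16*a + r*(8 - 2*a^2) - 4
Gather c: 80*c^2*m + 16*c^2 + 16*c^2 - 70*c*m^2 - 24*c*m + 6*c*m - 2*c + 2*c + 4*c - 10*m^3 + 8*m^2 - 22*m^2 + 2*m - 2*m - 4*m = c^2*(80*m + 32) + c*(-70*m^2 - 18*m + 4) - 10*m^3 - 14*m^2 - 4*m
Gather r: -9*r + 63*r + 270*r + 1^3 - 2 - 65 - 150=324*r - 216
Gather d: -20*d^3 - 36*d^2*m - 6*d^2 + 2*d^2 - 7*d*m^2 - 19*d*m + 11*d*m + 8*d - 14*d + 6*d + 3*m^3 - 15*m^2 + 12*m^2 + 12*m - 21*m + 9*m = -20*d^3 + d^2*(-36*m - 4) + d*(-7*m^2 - 8*m) + 3*m^3 - 3*m^2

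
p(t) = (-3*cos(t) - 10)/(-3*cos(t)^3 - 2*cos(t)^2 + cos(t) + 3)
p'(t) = (-3*cos(t) - 10)*(-9*sin(t)*cos(t)^2 - 4*sin(t)*cos(t) + sin(t))/(-3*cos(t)^3 - 2*cos(t)^2 + cos(t) + 3)^2 + 3*sin(t)/(-3*cos(t)^3 - 2*cos(t)^2 + cos(t) + 3)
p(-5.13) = -3.90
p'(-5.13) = 3.56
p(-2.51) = -3.07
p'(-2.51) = -1.92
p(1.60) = -3.34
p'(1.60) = -0.24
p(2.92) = -2.43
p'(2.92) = 0.90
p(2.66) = -2.79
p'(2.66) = 1.77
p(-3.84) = -3.20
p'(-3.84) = 1.84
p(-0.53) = -28.16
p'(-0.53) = -294.83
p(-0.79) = -7.27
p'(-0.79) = -20.70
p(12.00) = -20.31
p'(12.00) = -157.78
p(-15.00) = -3.22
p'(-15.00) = -1.82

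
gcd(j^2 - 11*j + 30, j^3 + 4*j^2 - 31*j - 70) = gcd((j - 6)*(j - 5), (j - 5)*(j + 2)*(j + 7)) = j - 5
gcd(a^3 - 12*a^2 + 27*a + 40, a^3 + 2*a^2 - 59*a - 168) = a - 8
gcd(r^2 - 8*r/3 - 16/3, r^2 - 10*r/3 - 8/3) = r - 4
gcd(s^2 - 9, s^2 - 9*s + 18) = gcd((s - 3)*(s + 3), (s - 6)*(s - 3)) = s - 3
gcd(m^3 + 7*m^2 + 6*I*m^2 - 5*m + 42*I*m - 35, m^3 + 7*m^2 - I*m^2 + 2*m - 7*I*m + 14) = m^2 + m*(7 + I) + 7*I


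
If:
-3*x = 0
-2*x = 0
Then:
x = 0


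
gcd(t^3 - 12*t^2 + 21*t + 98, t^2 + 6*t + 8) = t + 2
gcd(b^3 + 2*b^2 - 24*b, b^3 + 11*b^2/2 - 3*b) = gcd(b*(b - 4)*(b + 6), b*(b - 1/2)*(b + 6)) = b^2 + 6*b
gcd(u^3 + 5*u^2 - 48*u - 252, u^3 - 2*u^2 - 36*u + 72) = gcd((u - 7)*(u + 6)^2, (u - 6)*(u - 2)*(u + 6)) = u + 6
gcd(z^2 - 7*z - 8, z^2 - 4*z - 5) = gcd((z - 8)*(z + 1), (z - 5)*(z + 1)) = z + 1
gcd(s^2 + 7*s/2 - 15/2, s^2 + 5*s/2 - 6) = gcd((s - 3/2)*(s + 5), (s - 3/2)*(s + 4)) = s - 3/2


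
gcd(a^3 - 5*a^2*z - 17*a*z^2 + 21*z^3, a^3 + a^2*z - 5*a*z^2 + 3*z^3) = -a^2 - 2*a*z + 3*z^2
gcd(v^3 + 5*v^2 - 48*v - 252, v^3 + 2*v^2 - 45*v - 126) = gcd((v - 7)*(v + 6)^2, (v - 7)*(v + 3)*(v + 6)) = v^2 - v - 42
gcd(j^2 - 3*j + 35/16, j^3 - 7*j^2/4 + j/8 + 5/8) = j - 5/4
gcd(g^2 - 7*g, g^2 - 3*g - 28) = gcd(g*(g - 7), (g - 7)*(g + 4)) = g - 7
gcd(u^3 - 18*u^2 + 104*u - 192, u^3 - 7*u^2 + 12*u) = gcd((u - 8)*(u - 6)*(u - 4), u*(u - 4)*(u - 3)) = u - 4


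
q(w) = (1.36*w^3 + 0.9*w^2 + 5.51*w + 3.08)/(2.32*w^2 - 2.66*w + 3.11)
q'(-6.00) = 0.54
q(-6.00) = -2.84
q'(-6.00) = 0.54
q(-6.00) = -2.84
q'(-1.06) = 0.61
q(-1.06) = -0.39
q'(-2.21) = 0.45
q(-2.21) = -0.95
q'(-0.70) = 0.90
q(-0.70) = -0.13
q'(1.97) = -0.20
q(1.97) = 4.05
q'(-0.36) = 1.49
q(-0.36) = 0.26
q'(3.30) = 0.22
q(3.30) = 4.08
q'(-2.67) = 0.46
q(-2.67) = -1.16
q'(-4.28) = 0.51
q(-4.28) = -1.94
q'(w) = (2.66 - 4.64*w)*(1.36*w^3 + 0.9*w^2 + 5.51*w + 3.08)/(2.32*w^2 - 2.66*w + 3.11)^2 + (4.08*w^2 + 1.8*w + 5.51)/(2.32*w^2 - 2.66*w + 3.11)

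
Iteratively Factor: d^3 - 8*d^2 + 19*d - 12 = (d - 1)*(d^2 - 7*d + 12) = (d - 4)*(d - 1)*(d - 3)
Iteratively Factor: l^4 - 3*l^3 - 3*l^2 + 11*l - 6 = (l + 2)*(l^3 - 5*l^2 + 7*l - 3) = (l - 1)*(l + 2)*(l^2 - 4*l + 3) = (l - 3)*(l - 1)*(l + 2)*(l - 1)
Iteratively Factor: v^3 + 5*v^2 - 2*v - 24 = (v - 2)*(v^2 + 7*v + 12) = (v - 2)*(v + 4)*(v + 3)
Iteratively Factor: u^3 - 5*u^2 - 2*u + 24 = (u + 2)*(u^2 - 7*u + 12) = (u - 4)*(u + 2)*(u - 3)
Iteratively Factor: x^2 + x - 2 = (x + 2)*(x - 1)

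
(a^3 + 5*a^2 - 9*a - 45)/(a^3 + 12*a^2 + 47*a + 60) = (a - 3)/(a + 4)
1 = 1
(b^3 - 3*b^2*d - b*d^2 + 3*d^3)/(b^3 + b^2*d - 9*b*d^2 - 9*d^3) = (b - d)/(b + 3*d)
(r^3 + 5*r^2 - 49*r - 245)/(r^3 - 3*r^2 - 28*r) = (r^2 + 12*r + 35)/(r*(r + 4))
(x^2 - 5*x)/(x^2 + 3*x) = (x - 5)/(x + 3)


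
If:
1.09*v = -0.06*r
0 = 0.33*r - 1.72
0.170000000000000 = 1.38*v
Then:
No Solution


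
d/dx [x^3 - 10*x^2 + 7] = x*(3*x - 20)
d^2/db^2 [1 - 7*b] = 0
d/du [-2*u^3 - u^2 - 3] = 2*u*(-3*u - 1)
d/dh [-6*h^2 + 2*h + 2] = 2 - 12*h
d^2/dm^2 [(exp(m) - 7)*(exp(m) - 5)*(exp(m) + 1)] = (9*exp(2*m) - 44*exp(m) + 23)*exp(m)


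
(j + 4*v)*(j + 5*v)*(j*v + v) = j^3*v + 9*j^2*v^2 + j^2*v + 20*j*v^3 + 9*j*v^2 + 20*v^3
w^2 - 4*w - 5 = (w - 5)*(w + 1)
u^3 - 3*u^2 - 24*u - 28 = (u - 7)*(u + 2)^2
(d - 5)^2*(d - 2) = d^3 - 12*d^2 + 45*d - 50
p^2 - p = p*(p - 1)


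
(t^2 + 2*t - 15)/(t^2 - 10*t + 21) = (t + 5)/(t - 7)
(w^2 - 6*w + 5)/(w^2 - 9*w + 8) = (w - 5)/(w - 8)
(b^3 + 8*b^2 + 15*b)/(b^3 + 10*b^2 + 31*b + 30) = b/(b + 2)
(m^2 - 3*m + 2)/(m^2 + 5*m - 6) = (m - 2)/(m + 6)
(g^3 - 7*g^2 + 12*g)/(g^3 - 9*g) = (g - 4)/(g + 3)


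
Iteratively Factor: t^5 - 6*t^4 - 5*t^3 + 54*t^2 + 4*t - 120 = (t + 2)*(t^4 - 8*t^3 + 11*t^2 + 32*t - 60) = (t - 3)*(t + 2)*(t^3 - 5*t^2 - 4*t + 20) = (t - 3)*(t - 2)*(t + 2)*(t^2 - 3*t - 10) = (t - 5)*(t - 3)*(t - 2)*(t + 2)*(t + 2)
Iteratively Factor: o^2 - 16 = (o - 4)*(o + 4)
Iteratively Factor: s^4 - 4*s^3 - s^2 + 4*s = (s - 1)*(s^3 - 3*s^2 - 4*s) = s*(s - 1)*(s^2 - 3*s - 4) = s*(s - 1)*(s + 1)*(s - 4)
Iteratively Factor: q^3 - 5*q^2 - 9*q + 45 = (q + 3)*(q^2 - 8*q + 15) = (q - 3)*(q + 3)*(q - 5)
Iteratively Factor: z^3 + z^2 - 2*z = (z)*(z^2 + z - 2) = z*(z - 1)*(z + 2)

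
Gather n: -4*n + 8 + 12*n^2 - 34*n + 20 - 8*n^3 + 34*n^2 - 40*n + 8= -8*n^3 + 46*n^2 - 78*n + 36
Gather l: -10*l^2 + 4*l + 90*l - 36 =-10*l^2 + 94*l - 36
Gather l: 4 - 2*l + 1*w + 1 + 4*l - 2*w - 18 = 2*l - w - 13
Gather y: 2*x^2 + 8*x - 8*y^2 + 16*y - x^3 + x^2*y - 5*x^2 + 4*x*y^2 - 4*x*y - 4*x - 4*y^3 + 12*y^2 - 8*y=-x^3 - 3*x^2 + 4*x - 4*y^3 + y^2*(4*x + 4) + y*(x^2 - 4*x + 8)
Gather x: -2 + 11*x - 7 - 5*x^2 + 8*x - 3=-5*x^2 + 19*x - 12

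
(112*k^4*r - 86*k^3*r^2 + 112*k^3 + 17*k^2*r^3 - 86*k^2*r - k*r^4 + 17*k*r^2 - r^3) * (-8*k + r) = -896*k^5*r + 800*k^4*r^2 - 896*k^4 - 222*k^3*r^3 + 800*k^3*r + 25*k^2*r^4 - 222*k^2*r^2 - k*r^5 + 25*k*r^3 - r^4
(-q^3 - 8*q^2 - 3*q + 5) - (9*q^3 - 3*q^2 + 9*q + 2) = -10*q^3 - 5*q^2 - 12*q + 3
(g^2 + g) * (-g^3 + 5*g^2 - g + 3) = -g^5 + 4*g^4 + 4*g^3 + 2*g^2 + 3*g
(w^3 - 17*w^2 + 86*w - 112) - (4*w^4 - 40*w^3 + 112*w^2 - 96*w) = -4*w^4 + 41*w^3 - 129*w^2 + 182*w - 112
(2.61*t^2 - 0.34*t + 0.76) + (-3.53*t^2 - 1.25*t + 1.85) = -0.92*t^2 - 1.59*t + 2.61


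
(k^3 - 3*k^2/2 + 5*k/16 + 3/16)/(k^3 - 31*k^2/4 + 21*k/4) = (4*k^2 - 3*k - 1)/(4*k*(k - 7))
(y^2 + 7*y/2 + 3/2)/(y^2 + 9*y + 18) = (y + 1/2)/(y + 6)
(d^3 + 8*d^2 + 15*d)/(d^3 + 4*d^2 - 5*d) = (d + 3)/(d - 1)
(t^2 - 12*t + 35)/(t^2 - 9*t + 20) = (t - 7)/(t - 4)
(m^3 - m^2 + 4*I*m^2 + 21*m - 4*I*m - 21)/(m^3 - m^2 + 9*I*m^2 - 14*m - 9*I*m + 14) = (m - 3*I)/(m + 2*I)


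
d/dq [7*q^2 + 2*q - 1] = 14*q + 2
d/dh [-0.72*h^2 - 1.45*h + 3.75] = -1.44*h - 1.45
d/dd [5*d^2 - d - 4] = 10*d - 1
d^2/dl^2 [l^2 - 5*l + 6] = 2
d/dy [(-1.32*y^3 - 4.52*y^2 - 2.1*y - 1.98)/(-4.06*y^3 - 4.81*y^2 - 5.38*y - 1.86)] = (-3.5527136788005e-15*y^5 - 12.002*y^4 - 2.8488*y^3 - 2.5342*y^2 - 2.2332*y - 6.7464)/(16.4836*y^6 + 39.0572*y^5 + 66.8217*y^4 + 66.8588*y^3 + 46.8376*y^2 + 20.0136*y + 3.4596)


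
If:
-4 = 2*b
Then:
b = -2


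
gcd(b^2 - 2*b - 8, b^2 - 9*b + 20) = b - 4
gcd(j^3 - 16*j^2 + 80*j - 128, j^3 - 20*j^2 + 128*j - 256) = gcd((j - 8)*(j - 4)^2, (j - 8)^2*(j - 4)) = j^2 - 12*j + 32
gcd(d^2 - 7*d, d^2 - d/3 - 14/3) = 1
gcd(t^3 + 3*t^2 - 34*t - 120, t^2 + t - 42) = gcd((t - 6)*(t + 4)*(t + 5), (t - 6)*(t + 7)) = t - 6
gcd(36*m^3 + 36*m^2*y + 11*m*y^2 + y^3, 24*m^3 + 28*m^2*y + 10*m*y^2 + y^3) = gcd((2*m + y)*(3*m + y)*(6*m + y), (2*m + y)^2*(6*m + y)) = 12*m^2 + 8*m*y + y^2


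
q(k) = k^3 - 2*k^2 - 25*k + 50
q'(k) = 3*k^2 - 4*k - 25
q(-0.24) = 55.87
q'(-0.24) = -23.87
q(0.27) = 43.12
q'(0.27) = -25.86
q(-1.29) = 76.78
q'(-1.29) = -14.85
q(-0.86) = 69.38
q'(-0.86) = -19.34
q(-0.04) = 51.00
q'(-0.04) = -24.84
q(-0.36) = 58.69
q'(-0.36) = -23.17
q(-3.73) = 63.53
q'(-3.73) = 31.66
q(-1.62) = 81.00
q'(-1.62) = -10.65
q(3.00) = -16.00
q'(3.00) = -10.00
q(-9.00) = -616.00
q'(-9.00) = 254.00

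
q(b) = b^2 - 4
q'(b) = 2*b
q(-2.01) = 0.04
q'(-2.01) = -4.02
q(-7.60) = 53.76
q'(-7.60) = -15.20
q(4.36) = 15.01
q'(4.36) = 8.72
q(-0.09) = -3.99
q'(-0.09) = -0.18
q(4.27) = 14.23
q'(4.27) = 8.54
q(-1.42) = -1.98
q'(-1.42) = -2.84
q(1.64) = -1.31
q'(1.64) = 3.28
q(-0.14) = -3.98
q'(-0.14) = -0.28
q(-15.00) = 221.00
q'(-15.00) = -30.00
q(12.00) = 140.00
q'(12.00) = 24.00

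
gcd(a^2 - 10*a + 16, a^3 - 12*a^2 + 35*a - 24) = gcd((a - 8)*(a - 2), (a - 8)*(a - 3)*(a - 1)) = a - 8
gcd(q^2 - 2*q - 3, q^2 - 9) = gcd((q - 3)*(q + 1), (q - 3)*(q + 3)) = q - 3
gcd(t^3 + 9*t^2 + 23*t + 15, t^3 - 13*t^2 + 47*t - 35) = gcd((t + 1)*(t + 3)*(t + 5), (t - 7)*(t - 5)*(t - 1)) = 1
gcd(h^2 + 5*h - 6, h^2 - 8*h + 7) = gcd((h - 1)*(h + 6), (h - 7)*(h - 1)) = h - 1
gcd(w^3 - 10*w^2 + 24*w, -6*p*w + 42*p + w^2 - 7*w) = 1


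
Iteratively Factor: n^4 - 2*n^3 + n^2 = (n)*(n^3 - 2*n^2 + n) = n*(n - 1)*(n^2 - n) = n*(n - 1)^2*(n)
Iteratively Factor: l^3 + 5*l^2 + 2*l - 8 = (l + 4)*(l^2 + l - 2) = (l + 2)*(l + 4)*(l - 1)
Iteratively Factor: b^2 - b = (b)*(b - 1)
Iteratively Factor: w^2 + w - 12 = (w + 4)*(w - 3)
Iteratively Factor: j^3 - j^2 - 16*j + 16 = (j + 4)*(j^2 - 5*j + 4) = (j - 4)*(j + 4)*(j - 1)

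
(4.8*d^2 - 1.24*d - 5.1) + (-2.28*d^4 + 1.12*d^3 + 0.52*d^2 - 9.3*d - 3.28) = -2.28*d^4 + 1.12*d^3 + 5.32*d^2 - 10.54*d - 8.38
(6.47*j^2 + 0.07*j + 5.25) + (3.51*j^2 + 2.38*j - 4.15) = 9.98*j^2 + 2.45*j + 1.1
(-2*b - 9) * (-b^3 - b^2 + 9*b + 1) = 2*b^4 + 11*b^3 - 9*b^2 - 83*b - 9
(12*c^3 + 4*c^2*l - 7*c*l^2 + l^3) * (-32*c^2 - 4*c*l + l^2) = -384*c^5 - 176*c^4*l + 220*c^3*l^2 - 11*c*l^4 + l^5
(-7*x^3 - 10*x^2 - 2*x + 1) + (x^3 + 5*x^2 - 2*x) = -6*x^3 - 5*x^2 - 4*x + 1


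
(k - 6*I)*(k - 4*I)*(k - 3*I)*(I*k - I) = I*k^4 + 13*k^3 - I*k^3 - 13*k^2 - 54*I*k^2 - 72*k + 54*I*k + 72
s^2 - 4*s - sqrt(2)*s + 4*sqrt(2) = (s - 4)*(s - sqrt(2))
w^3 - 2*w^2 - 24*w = w*(w - 6)*(w + 4)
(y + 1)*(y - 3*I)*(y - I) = y^3 + y^2 - 4*I*y^2 - 3*y - 4*I*y - 3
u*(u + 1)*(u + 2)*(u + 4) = u^4 + 7*u^3 + 14*u^2 + 8*u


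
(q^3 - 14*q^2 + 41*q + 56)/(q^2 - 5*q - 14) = (q^2 - 7*q - 8)/(q + 2)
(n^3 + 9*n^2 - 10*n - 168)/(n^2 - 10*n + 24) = (n^2 + 13*n + 42)/(n - 6)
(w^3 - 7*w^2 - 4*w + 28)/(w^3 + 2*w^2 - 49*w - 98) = (w - 2)/(w + 7)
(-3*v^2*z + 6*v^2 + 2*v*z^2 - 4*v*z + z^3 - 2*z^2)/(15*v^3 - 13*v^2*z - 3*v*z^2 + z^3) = (z - 2)/(-5*v + z)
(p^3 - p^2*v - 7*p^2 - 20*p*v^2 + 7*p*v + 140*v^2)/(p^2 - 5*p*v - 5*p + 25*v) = (p^2 + 4*p*v - 7*p - 28*v)/(p - 5)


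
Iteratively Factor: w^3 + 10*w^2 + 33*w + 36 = (w + 4)*(w^2 + 6*w + 9) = (w + 3)*(w + 4)*(w + 3)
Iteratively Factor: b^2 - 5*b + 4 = (b - 1)*(b - 4)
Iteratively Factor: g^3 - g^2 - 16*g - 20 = (g + 2)*(g^2 - 3*g - 10) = (g + 2)^2*(g - 5)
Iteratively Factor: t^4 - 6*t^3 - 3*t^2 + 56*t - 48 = (t - 4)*(t^3 - 2*t^2 - 11*t + 12) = (t - 4)*(t + 3)*(t^2 - 5*t + 4) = (t - 4)^2*(t + 3)*(t - 1)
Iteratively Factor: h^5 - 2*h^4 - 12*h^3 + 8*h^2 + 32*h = (h)*(h^4 - 2*h^3 - 12*h^2 + 8*h + 32) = h*(h + 2)*(h^3 - 4*h^2 - 4*h + 16) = h*(h - 2)*(h + 2)*(h^2 - 2*h - 8) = h*(h - 4)*(h - 2)*(h + 2)*(h + 2)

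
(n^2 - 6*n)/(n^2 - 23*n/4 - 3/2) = 4*n/(4*n + 1)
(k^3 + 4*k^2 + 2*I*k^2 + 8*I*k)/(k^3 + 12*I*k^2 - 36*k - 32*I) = k*(k + 4)/(k^2 + 10*I*k - 16)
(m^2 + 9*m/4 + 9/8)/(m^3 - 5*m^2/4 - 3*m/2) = (m + 3/2)/(m*(m - 2))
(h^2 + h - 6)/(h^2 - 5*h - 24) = (h - 2)/(h - 8)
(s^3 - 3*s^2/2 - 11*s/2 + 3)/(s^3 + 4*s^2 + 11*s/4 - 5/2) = 2*(s - 3)/(2*s + 5)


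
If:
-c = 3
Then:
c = -3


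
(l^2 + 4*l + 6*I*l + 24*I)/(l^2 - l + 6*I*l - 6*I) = (l + 4)/(l - 1)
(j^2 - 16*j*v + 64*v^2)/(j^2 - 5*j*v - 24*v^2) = (j - 8*v)/(j + 3*v)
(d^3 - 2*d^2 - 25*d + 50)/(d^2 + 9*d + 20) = (d^2 - 7*d + 10)/(d + 4)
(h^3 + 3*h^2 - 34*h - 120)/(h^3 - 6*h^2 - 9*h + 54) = (h^2 + 9*h + 20)/(h^2 - 9)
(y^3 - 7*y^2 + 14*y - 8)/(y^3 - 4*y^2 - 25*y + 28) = (y^2 - 6*y + 8)/(y^2 - 3*y - 28)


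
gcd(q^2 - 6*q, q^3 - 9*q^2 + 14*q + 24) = q - 6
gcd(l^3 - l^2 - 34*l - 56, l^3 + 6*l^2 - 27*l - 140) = l + 4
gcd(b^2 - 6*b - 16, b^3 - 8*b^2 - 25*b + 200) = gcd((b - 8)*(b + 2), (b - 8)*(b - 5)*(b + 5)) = b - 8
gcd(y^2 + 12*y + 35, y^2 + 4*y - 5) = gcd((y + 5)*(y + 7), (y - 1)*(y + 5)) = y + 5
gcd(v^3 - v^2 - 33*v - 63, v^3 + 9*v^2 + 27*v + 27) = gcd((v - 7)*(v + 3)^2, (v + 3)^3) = v^2 + 6*v + 9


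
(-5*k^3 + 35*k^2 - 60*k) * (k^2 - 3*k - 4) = -5*k^5 + 50*k^4 - 145*k^3 + 40*k^2 + 240*k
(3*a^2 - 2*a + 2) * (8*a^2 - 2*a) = 24*a^4 - 22*a^3 + 20*a^2 - 4*a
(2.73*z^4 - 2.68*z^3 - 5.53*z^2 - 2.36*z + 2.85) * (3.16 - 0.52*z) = -1.4196*z^5 + 10.0204*z^4 - 5.5932*z^3 - 16.2476*z^2 - 8.9396*z + 9.006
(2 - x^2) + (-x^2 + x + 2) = -2*x^2 + x + 4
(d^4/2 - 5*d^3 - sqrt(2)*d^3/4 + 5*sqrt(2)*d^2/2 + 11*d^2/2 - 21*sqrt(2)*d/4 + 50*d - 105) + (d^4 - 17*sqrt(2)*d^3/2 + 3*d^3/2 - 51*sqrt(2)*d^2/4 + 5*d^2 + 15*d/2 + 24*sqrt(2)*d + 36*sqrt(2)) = 3*d^4/2 - 35*sqrt(2)*d^3/4 - 7*d^3/2 - 41*sqrt(2)*d^2/4 + 21*d^2/2 + 75*sqrt(2)*d/4 + 115*d/2 - 105 + 36*sqrt(2)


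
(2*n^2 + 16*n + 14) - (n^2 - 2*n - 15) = n^2 + 18*n + 29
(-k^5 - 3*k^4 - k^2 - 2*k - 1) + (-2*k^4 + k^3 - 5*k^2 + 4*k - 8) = -k^5 - 5*k^4 + k^3 - 6*k^2 + 2*k - 9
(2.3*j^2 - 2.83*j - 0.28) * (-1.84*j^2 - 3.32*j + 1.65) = -4.232*j^4 - 2.4288*j^3 + 13.7058*j^2 - 3.7399*j - 0.462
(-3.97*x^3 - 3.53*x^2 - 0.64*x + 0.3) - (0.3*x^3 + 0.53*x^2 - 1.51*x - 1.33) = -4.27*x^3 - 4.06*x^2 + 0.87*x + 1.63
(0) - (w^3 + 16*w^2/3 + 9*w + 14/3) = -w^3 - 16*w^2/3 - 9*w - 14/3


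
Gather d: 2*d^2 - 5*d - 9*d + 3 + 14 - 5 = 2*d^2 - 14*d + 12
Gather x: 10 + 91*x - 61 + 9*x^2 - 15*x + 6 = 9*x^2 + 76*x - 45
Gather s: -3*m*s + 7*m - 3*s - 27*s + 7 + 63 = 7*m + s*(-3*m - 30) + 70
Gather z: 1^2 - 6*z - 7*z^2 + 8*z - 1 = -7*z^2 + 2*z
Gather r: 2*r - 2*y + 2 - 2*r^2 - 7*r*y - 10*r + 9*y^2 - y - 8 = -2*r^2 + r*(-7*y - 8) + 9*y^2 - 3*y - 6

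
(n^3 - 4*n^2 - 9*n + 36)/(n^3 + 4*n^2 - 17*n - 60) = (n - 3)/(n + 5)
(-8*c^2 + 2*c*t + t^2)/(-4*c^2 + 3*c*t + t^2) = (-2*c + t)/(-c + t)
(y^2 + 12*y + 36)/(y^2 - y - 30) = (y^2 + 12*y + 36)/(y^2 - y - 30)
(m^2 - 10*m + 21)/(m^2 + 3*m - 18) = (m - 7)/(m + 6)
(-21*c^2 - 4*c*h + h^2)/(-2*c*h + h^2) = (21*c^2 + 4*c*h - h^2)/(h*(2*c - h))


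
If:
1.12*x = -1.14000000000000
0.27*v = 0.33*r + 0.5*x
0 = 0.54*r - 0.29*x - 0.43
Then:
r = 0.25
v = -1.58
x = -1.02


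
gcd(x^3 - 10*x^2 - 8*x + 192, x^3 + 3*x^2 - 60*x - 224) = x^2 - 4*x - 32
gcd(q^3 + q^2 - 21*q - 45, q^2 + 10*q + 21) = q + 3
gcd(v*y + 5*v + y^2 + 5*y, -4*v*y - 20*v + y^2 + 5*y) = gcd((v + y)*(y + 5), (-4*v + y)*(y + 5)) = y + 5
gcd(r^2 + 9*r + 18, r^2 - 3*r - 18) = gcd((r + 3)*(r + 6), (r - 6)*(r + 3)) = r + 3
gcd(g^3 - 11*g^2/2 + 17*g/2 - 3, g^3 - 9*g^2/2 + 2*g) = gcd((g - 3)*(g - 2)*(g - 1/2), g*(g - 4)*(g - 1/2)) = g - 1/2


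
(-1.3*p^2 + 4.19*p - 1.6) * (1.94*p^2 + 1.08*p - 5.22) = -2.522*p^4 + 6.7246*p^3 + 8.2072*p^2 - 23.5998*p + 8.352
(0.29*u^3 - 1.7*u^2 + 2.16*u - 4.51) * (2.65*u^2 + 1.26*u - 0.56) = 0.7685*u^5 - 4.1396*u^4 + 3.4196*u^3 - 8.2779*u^2 - 6.8922*u + 2.5256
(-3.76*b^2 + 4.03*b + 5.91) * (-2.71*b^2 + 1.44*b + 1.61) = 10.1896*b^4 - 16.3357*b^3 - 16.2665*b^2 + 14.9987*b + 9.5151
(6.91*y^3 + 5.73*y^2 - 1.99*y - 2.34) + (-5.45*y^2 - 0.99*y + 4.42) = 6.91*y^3 + 0.28*y^2 - 2.98*y + 2.08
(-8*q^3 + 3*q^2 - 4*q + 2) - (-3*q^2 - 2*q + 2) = -8*q^3 + 6*q^2 - 2*q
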